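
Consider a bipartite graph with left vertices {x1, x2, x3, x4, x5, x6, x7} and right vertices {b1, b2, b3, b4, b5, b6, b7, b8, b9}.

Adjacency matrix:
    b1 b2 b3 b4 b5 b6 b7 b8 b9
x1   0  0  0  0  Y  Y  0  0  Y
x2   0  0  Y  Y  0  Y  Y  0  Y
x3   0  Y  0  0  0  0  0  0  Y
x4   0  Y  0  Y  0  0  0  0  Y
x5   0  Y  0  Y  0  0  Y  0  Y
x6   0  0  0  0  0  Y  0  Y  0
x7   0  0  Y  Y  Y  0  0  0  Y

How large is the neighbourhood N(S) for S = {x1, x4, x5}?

The union of neighbours of {x1, x4, x5} is {b2, b4, b5, b6, b7, b9}, which has 6 elements.
Since |N(S)| = 6 ≥ |S| = 3, Hall's condition holds for this subset.

6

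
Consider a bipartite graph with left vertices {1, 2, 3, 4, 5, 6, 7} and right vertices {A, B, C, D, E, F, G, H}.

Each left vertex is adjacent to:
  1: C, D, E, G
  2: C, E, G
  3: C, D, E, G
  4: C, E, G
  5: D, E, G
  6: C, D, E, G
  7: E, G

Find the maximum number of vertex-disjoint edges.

4

For example, pair 1→D, 2→G, 3→C, 4→E.
The set {1, 2, 3, 4, 5, 6, 7} has only 4 neighbours ({C, D, E, G}), so by Hall's theorem at most 4 of the 7 left vertices can be matched.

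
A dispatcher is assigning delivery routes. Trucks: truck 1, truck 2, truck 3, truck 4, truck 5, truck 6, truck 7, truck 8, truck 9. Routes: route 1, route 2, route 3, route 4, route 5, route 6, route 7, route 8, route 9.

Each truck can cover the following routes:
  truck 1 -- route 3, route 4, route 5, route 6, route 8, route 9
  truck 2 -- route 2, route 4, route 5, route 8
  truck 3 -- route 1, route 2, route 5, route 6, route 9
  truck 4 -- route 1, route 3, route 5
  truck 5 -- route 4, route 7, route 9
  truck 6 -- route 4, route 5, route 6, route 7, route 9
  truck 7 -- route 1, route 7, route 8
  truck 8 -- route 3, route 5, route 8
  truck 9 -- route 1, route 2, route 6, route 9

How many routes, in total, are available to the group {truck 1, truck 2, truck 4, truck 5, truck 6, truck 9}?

9

The union of neighbours of {truck 1, truck 2, truck 4, truck 5, truck 6, truck 9} is {route 1, route 2, route 3, route 4, route 5, route 6, route 7, route 8, route 9}, which has 9 elements.
Since |N(S)| = 9 ≥ |S| = 6, Hall's condition holds for this subset.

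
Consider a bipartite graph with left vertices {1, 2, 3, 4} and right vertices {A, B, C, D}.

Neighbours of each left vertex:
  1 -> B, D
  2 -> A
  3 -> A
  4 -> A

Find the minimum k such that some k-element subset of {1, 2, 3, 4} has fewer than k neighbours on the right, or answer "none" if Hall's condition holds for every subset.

Take S = {2, 3}. Its neighbourhood is {A}, so |N(S)| = 1 < |S| = 2.
No single vertex violates Hall's condition since each has at least one neighbour, so 2 is the minimum.

2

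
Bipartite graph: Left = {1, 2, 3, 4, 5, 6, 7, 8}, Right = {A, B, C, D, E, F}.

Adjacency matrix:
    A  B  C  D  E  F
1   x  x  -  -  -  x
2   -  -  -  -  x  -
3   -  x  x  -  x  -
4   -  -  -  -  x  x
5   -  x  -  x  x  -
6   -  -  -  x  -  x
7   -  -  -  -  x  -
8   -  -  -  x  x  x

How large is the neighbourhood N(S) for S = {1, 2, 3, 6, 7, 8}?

6

The union of neighbours of {1, 2, 3, 6, 7, 8} is {A, B, C, D, E, F}, which has 6 elements.
Since |N(S)| = 6 ≥ |S| = 6, Hall's condition holds for this subset.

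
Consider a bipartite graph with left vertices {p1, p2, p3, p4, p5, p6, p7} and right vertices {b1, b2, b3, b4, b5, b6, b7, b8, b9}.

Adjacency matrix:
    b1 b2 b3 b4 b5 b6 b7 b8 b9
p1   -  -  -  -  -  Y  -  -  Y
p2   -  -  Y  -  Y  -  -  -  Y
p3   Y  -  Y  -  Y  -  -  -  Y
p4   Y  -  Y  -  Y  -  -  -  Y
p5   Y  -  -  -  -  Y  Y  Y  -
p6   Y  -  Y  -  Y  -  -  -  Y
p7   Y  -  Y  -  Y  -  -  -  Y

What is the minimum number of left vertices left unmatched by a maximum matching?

1

A valid assignment of size 6: p1–b6, p2–b9, p3–b1, p4–b5, p5–b8, p6–b3.
The set {p2, p3, p4, p6, p7} has only 4 neighbours ({b1, b3, b5, b9}), so by Hall's theorem at most 6 of the 7 left vertices can be matched.
That matches 6 of the 7, leaving 1 unmatched; no matching can do better.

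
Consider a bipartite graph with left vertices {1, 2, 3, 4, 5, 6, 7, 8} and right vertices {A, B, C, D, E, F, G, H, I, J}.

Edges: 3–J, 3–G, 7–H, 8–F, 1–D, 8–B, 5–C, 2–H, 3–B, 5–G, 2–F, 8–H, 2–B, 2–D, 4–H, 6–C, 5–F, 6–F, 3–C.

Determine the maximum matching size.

A valid assignment of size 7: 1-D, 2-F, 3-J, 4-H, 5-G, 6-C, 8-B.
The set {4, 7} has only 1 neighbour ({H}), so by Hall's theorem at most 7 of the 8 left vertices can be matched.

7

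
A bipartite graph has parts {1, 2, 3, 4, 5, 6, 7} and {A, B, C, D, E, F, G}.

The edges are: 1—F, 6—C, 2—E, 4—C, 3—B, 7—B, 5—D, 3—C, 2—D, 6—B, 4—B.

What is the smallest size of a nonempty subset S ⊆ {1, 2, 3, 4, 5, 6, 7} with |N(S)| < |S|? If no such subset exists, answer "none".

Take S = {3, 4, 6}. Its neighbourhood is {B, C}, so |N(S)| = 2 < |S| = 3.
Every subset of size less than 3 has at least as many neighbours as members, so 3 is the minimum.

3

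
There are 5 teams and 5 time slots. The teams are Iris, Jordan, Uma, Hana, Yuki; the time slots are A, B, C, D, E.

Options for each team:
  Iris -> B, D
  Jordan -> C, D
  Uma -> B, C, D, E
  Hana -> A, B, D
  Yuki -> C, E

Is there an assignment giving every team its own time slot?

Yes

A valid assignment of size 5: Iris→D, Jordan→C, Uma→B, Hana→A, Yuki→E.
Every team is matched, so this is a perfect matching.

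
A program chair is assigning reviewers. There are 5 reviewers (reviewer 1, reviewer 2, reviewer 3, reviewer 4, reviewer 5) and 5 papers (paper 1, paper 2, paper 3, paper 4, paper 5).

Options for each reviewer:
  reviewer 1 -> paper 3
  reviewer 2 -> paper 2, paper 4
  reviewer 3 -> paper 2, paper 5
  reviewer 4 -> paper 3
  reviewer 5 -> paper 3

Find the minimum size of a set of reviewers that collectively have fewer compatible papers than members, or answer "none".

2

Take S = {reviewer 1, reviewer 4}. Its neighbourhood is {paper 3}, so |N(S)| = 1 < |S| = 2.
No single vertex violates Hall's condition since each has at least one neighbour, so 2 is the minimum.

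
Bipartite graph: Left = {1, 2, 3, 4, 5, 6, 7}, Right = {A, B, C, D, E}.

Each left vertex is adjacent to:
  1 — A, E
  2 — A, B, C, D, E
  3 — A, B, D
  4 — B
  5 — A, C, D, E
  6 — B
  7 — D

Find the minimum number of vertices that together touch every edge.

{A, B, C, D, E} is a vertex cover of size 5: every edge has an endpoint in this set.
No smaller cover exists because 1–A, 2–C, 3–D, 4–B, 5–E is a matching of size 5, and a cover must include an endpoint of each of these disjoint edges (König's theorem).

5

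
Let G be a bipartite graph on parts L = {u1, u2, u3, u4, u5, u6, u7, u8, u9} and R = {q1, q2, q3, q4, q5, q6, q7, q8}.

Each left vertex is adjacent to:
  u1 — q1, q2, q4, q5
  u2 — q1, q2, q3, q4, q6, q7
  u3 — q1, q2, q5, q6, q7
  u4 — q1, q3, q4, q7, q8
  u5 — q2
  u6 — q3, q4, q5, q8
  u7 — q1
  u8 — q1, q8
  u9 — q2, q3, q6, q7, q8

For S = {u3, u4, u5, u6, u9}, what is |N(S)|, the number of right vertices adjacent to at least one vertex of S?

The union of neighbours of {u3, u4, u5, u6, u9} is {q1, q2, q3, q4, q5, q6, q7, q8}, which has 8 elements.
Since |N(S)| = 8 ≥ |S| = 5, Hall's condition holds for this subset.

8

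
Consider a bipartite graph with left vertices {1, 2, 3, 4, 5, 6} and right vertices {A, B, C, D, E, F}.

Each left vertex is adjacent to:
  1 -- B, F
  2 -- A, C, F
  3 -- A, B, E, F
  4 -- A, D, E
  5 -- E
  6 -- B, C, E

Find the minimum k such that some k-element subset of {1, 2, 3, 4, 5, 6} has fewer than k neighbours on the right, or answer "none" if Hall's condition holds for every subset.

none

A matching saturating every left vertex exists, for instance 1→F, 2→C, 3→A, 4→D, 5→E, 6→B.
By Hall's marriage theorem, this means |N(S)| ≥ |S| for every subset S, so no violating subset exists.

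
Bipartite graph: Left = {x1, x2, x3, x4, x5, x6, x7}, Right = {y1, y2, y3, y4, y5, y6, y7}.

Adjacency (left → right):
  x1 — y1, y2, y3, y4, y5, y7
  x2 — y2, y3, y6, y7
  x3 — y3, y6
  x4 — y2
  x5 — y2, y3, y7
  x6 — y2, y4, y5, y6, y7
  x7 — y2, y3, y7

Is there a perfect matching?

No

The set {x2, x3, x4, x5, x7} has only 4 neighbours ({y2, y3, y6, y7}), so by Hall's theorem at most 6 of the 7 left vertices can be matched.
Hence no matching covers every left vertex.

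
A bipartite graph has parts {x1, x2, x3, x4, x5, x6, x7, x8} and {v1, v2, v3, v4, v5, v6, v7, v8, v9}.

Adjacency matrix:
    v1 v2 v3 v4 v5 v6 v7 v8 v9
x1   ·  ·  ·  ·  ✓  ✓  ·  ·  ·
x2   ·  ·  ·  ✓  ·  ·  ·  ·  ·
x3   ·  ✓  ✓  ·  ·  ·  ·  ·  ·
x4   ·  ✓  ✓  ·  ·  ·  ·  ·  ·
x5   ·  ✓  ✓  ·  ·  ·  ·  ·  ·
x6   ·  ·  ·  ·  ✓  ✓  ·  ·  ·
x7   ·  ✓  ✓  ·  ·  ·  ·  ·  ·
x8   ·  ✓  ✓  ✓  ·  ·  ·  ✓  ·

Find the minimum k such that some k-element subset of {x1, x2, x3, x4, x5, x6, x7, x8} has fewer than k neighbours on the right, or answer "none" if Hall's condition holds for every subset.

3

Take S = {x3, x4, x5}. Its neighbourhood is {v2, v3}, so |N(S)| = 2 < |S| = 3.
Every subset of size less than 3 has at least as many neighbours as members, so 3 is the minimum.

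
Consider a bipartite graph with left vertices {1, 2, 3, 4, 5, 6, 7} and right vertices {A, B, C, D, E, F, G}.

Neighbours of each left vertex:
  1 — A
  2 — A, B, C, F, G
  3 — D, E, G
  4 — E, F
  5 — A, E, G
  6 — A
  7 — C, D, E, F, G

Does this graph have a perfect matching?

No

The set {1, 6} has only 1 neighbour ({A}), so by Hall's theorem at most 6 of the 7 left vertices can be matched.
Hence no matching covers every left vertex.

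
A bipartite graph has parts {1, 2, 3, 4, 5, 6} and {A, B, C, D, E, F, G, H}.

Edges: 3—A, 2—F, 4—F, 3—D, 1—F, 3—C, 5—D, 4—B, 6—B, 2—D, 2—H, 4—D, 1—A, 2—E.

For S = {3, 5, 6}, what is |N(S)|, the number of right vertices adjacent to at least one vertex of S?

4

The union of neighbours of {3, 5, 6} is {A, B, C, D}, which has 4 elements.
Since |N(S)| = 4 ≥ |S| = 3, Hall's condition holds for this subset.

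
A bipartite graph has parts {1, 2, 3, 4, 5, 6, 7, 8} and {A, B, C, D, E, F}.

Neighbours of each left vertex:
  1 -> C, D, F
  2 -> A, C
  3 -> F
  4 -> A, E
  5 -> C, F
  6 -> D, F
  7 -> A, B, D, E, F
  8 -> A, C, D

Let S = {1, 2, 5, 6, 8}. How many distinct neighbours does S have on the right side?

The union of neighbours of {1, 2, 5, 6, 8} is {A, C, D, F}, which has 4 elements.
Since |N(S)| = 4 < |S| = 5, Hall's condition fails for this subset.

4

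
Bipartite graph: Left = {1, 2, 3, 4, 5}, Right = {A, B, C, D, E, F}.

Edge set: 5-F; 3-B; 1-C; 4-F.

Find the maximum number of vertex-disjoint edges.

One maximum matching: 1→C, 3→B, 4→F.
The set {2, 4, 5} has only 1 neighbour ({F}), so by Hall's theorem at most 3 of the 5 left vertices can be matched.

3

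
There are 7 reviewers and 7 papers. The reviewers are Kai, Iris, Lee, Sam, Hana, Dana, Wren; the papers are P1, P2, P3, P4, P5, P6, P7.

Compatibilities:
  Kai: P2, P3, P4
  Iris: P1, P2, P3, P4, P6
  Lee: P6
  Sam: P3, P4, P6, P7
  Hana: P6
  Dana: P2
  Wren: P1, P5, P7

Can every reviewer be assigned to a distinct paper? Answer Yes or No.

No

The set {Lee, Hana} has only 1 neighbour ({P6}), so by Hall's theorem at most 6 of the 7 reviewers can be matched.
Hence no matching covers every reviewer.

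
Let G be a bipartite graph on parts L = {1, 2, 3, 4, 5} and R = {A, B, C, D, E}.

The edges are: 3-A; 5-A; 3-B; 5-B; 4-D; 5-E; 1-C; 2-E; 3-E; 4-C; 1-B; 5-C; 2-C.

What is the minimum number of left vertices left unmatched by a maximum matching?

0

A valid assignment of size 5: 1→C, 2→E, 3→A, 4→D, 5→B.
This saturates every left vertex, so 5 is the maximum.
That matches 5 of the 5, leaving 0 unmatched; no matching can do better.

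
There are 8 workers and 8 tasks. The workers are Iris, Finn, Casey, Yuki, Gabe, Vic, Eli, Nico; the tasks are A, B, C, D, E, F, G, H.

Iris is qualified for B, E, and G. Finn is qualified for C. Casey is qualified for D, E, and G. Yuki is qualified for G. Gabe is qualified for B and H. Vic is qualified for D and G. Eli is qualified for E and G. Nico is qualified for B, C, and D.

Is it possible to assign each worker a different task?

The set {Iris, Finn, Casey, Yuki, Vic, Eli, Nico} has only 5 neighbours ({B, C, D, E, G}), so by Hall's theorem at most 6 of the 8 workers can be matched.
Hence no matching covers every worker.

No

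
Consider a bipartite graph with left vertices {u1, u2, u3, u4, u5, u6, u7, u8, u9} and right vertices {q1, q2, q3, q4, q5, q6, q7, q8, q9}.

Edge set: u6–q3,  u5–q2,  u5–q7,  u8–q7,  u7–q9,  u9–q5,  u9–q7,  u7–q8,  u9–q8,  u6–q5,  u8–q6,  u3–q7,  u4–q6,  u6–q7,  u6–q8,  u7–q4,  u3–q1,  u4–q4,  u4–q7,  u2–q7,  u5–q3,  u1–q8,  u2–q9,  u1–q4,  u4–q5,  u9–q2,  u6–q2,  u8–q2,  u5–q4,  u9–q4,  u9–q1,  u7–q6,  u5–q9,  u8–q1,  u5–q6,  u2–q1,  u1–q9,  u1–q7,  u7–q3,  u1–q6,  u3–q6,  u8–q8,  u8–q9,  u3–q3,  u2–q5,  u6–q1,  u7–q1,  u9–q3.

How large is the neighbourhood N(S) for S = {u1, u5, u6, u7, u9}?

9

The union of neighbours of {u1, u5, u6, u7, u9} is {q1, q2, q3, q4, q5, q6, q7, q8, q9}, which has 9 elements.
Since |N(S)| = 9 ≥ |S| = 5, Hall's condition holds for this subset.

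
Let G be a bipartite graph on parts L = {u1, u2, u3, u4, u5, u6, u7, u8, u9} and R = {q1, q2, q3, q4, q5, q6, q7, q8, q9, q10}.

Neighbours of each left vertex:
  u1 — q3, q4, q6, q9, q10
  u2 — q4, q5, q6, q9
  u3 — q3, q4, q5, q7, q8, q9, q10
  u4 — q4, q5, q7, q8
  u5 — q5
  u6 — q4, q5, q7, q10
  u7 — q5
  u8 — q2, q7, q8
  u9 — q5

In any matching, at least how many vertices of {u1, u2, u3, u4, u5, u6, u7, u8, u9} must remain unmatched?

2

For example, pair u1-q9, u2-q6, u3-q4, u4-q7, u5-q5, u6-q10, u8-q8.
The set {u5, u7, u9} has only 1 neighbour ({q5}), so by Hall's theorem at most 7 of the 9 left vertices can be matched.
That matches 7 of the 9, leaving 2 unmatched; no matching can do better.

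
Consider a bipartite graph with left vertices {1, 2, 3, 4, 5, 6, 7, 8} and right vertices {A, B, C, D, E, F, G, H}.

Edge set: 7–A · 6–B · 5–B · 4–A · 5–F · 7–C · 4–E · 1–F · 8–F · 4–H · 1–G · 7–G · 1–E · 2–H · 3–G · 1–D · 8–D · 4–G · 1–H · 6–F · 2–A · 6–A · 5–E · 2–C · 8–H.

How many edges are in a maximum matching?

A valid assignment of size 8: 1–D, 2–C, 3–G, 4–H, 5–E, 6–B, 7–A, 8–F.
This saturates every left vertex, so 8 is the maximum.

8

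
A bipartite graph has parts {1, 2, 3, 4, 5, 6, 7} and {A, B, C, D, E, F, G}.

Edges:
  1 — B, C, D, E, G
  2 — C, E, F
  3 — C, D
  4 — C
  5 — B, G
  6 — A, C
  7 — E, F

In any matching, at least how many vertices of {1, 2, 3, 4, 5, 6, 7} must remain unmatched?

One maximum matching: 1→G, 2→F, 3→D, 4→C, 5→B, 6→A, 7→E.
All 7 left vertices are matched, so no larger matching exists.
That matches 7 of the 7, leaving 0 unmatched; no matching can do better.

0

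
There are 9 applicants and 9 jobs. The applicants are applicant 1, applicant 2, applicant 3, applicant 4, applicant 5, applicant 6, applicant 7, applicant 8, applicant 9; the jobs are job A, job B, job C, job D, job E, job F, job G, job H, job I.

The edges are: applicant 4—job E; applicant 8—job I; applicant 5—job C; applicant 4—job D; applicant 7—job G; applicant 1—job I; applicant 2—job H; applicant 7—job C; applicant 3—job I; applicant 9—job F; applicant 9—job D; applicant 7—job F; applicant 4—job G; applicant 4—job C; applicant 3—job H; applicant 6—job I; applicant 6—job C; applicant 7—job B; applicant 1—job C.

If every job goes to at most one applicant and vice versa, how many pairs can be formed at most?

A valid assignment of size 6: applicant 1→job C, applicant 2→job H, applicant 3→job I, applicant 4→job D, applicant 7→job G, applicant 9→job F.
The set {applicant 1, applicant 2, applicant 3, applicant 5, applicant 6, applicant 8} has only 3 neighbours ({job C, job H, job I}), so by Hall's theorem at most 6 of the 9 applicants can be matched.

6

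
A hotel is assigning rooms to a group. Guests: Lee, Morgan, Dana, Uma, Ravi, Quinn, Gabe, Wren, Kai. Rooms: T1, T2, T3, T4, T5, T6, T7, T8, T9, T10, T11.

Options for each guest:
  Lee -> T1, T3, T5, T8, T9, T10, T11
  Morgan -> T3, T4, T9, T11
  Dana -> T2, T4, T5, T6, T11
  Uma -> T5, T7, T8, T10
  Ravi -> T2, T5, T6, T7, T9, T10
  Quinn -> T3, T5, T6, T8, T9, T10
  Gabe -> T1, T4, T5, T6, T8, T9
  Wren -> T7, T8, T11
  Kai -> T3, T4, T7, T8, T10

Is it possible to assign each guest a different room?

Yes

A valid assignment of size 9: Lee–T5, Morgan–T9, Dana–T4, Uma–T8, Ravi–T7, Quinn–T3, Gabe–T6, Wren–T11, Kai–T10.
All 9 guests are covered.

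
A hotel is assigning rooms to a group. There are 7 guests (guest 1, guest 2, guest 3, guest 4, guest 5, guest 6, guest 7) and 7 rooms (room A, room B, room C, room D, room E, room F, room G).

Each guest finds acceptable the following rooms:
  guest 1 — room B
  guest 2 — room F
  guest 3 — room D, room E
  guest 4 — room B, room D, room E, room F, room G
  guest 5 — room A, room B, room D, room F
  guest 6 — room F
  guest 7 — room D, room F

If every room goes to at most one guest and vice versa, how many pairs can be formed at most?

6

One maximum matching: guest 1–room B, guest 2–room F, guest 3–room E, guest 4–room G, guest 5–room A, guest 7–room D.
The set {guest 2, guest 6} has only 1 neighbour ({room F}), so by Hall's theorem at most 6 of the 7 guests can be matched.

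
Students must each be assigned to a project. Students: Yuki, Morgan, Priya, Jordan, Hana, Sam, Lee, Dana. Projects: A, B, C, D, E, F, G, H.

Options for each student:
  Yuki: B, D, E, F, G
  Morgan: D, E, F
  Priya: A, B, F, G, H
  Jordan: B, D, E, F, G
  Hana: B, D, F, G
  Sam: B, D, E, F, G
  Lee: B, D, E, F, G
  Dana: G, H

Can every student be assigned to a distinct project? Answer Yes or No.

No

The set {Yuki, Morgan, Jordan, Hana, Sam, Lee} has only 5 neighbours ({B, D, E, F, G}), so by Hall's theorem at most 7 of the 8 students can be matched.
Hence no matching covers every student.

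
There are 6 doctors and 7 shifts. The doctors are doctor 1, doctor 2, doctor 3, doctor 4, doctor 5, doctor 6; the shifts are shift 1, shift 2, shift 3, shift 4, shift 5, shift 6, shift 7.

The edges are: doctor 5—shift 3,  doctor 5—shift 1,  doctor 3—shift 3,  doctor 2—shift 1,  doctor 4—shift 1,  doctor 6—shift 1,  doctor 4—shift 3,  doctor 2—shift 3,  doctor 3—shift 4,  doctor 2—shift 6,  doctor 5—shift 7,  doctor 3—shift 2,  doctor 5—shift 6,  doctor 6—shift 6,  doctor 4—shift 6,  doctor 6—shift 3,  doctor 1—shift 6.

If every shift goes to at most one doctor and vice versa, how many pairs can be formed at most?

A valid assignment of size 5: doctor 1-shift 6, doctor 2-shift 1, doctor 3-shift 4, doctor 4-shift 3, doctor 5-shift 7.
The set {doctor 1, doctor 2, doctor 4, doctor 6} has only 3 neighbours ({shift 1, shift 3, shift 6}), so by Hall's theorem at most 5 of the 6 doctors can be matched.

5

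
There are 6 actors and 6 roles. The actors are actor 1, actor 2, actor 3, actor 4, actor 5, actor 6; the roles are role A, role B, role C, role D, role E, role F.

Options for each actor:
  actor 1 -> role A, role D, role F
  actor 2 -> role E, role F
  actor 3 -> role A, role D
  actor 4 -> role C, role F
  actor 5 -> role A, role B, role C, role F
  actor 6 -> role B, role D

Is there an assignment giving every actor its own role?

For example, pair actor 1–role F, actor 2–role E, actor 3–role A, actor 4–role C, actor 5–role B, actor 6–role D.
All 6 actors are covered.

Yes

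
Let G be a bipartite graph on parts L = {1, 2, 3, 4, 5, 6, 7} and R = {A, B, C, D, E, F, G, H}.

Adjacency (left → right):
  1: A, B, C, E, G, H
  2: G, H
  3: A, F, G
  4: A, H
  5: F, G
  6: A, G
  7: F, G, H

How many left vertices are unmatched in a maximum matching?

2

For example, pair 1–E, 2–H, 3–G, 4–A, 5–F.
The set {2, 3, 4, 5, 6, 7} has only 4 neighbours ({A, F, G, H}), so by Hall's theorem at most 5 of the 7 left vertices can be matched.
That matches 5 of the 7, leaving 2 unmatched; no matching can do better.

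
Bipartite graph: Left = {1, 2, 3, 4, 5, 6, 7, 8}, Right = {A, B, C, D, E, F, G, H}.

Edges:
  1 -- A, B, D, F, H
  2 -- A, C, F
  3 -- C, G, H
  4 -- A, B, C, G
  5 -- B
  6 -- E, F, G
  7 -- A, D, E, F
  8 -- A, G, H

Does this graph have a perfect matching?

Yes

For example, pair 1–H, 2–F, 3–C, 4–A, 5–B, 6–E, 7–D, 8–G.
All 8 left vertices are covered.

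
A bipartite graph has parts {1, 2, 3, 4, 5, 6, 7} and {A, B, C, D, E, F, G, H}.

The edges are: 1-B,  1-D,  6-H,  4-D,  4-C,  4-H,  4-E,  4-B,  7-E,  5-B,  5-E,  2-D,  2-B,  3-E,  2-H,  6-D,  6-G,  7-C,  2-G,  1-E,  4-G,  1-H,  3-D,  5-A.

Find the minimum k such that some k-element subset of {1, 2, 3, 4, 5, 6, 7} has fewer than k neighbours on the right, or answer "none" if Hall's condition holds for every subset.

none

A matching saturating every left vertex exists, for instance 1→H, 2→B, 3→D, 4→C, 5→A, 6→G, 7→E.
By Hall's marriage theorem, this means |N(S)| ≥ |S| for every subset S, so no violating subset exists.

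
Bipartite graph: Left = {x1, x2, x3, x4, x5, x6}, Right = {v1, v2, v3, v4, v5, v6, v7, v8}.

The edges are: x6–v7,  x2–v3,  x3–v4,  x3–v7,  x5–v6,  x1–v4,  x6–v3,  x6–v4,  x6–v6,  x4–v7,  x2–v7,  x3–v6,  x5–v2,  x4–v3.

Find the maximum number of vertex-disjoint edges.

5

One maximum matching: x1-v4, x2-v3, x3-v6, x4-v7, x5-v2.
The set {x1, x2, x3, x4, x6} has only 4 neighbours ({v3, v4, v6, v7}), so by Hall's theorem at most 5 of the 6 left vertices can be matched.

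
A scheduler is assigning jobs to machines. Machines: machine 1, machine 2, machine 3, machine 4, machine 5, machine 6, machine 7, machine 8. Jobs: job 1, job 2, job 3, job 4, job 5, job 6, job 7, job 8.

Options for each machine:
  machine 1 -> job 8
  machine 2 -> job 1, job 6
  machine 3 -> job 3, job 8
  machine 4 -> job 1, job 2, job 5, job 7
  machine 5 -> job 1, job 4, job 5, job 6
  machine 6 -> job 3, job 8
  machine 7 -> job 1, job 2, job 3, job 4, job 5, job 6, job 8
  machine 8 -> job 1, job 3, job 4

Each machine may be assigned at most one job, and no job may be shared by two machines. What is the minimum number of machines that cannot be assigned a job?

1

For example, pair machine 1–job 8, machine 2–job 6, machine 3–job 3, machine 4–job 2, machine 5–job 4, machine 7–job 5, machine 8–job 1.
The set {machine 1, machine 3, machine 6} has only 2 neighbours ({job 3, job 8}), so by Hall's theorem at most 7 of the 8 machines can be matched.
That matches 7 of the 8, leaving 1 unmatched; no matching can do better.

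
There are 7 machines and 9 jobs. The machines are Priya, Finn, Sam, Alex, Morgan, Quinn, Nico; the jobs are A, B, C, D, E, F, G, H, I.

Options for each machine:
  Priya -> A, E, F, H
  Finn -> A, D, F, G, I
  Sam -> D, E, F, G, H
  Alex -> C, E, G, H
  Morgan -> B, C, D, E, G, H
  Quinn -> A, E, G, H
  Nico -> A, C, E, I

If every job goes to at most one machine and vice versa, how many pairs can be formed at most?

A valid assignment of size 7: Priya-F, Finn-A, Sam-G, Alex-C, Morgan-H, Quinn-E, Nico-I.
All 7 machines are matched, so no larger matching exists.

7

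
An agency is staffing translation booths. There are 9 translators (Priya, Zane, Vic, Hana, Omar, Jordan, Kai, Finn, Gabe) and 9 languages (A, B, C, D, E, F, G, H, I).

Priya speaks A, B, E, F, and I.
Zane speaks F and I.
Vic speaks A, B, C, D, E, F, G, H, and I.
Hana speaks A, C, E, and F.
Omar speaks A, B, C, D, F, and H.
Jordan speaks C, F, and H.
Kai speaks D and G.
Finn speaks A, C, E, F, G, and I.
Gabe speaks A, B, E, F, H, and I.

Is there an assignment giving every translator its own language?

A valid assignment of size 9: Priya–B, Zane–I, Vic–G, Hana–C, Omar–H, Jordan–F, Kai–D, Finn–E, Gabe–A.
Every translator is matched, so this is a perfect matching.

Yes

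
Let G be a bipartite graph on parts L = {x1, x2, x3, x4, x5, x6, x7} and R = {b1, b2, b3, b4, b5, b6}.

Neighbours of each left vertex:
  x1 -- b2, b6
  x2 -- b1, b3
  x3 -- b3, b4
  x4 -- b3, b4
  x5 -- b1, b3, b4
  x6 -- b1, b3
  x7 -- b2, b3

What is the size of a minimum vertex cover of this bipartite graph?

A maximum matching has 5 edges (e.g. x1–b6, x2–b1, x3–b4, x4–b3, x7–b2).
By König's theorem the minimum vertex cover has the same size. One such cover is {x1, x7, b1, b3, b4}.

5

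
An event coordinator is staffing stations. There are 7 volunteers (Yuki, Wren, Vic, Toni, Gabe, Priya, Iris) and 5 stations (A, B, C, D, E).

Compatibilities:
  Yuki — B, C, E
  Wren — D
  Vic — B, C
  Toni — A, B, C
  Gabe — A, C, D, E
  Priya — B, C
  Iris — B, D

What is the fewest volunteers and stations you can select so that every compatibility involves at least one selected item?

5

A maximum matching has 5 edges (e.g. Yuki–B, Wren–D, Vic–C, Toni–A, Gabe–E).
By König's theorem the minimum vertex cover has the same size. One such cover is {A, B, C, D, E}.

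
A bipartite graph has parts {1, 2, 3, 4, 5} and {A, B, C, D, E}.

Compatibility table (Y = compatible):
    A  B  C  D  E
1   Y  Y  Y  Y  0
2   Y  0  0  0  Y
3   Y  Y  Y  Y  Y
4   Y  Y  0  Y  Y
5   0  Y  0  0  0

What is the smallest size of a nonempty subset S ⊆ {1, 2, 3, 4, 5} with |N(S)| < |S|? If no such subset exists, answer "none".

none

A matching saturating every left vertex exists, for instance 1→C, 2→A, 3→D, 4→E, 5→B.
By Hall's marriage theorem, this means |N(S)| ≥ |S| for every subset S, so no violating subset exists.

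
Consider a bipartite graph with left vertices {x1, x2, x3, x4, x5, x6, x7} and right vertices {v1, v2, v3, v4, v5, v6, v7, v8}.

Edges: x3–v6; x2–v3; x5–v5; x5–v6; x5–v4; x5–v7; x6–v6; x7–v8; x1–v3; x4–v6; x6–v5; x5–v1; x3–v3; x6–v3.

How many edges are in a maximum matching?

For example, pair x1–v3, x3–v6, x5–v1, x6–v5, x7–v8.
The set {x1, x2, x3, x4} has only 2 neighbours ({v3, v6}), so by Hall's theorem at most 5 of the 7 left vertices can be matched.

5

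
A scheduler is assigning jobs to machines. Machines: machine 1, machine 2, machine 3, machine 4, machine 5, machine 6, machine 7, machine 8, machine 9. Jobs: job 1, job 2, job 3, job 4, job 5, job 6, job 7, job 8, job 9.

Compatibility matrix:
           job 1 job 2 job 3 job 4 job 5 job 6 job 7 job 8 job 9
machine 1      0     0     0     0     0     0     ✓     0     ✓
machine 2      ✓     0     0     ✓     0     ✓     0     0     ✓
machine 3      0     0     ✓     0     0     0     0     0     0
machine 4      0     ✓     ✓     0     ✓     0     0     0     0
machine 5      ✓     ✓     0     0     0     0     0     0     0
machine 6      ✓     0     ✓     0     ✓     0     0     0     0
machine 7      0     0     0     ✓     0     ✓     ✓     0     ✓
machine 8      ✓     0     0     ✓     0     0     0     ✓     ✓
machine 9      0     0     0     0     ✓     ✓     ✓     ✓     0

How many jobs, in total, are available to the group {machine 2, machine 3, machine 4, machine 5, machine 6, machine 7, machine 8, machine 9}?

The union of neighbours of {machine 2, machine 3, machine 4, machine 5, machine 6, machine 7, machine 8, machine 9} is {job 1, job 2, job 3, job 4, job 5, job 6, job 7, job 8, job 9}, which has 9 elements.
Since |N(S)| = 9 ≥ |S| = 8, Hall's condition holds for this subset.

9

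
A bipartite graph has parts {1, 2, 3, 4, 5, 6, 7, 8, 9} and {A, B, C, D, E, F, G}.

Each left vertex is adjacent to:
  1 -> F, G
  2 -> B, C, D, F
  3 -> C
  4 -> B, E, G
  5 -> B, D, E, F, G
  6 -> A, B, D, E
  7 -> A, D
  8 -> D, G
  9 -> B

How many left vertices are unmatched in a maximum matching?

2

One maximum matching: 1–F, 2–B, 3–C, 4–E, 5–G, 6–A, 7–D.
The set {1, 2, 3, 4, 5, 6, 7, 8, 9} has only 7 neighbours ({A, B, C, D, E, F, G}), so by Hall's theorem at most 7 of the 9 left vertices can be matched.
That matches 7 of the 9, leaving 2 unmatched; no matching can do better.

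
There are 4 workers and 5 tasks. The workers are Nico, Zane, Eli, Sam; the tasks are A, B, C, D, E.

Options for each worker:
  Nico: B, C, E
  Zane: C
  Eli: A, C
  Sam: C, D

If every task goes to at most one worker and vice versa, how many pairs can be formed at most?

4

For example, pair Nico-B, Zane-C, Eli-A, Sam-D.
All 4 workers are matched, so no larger matching exists.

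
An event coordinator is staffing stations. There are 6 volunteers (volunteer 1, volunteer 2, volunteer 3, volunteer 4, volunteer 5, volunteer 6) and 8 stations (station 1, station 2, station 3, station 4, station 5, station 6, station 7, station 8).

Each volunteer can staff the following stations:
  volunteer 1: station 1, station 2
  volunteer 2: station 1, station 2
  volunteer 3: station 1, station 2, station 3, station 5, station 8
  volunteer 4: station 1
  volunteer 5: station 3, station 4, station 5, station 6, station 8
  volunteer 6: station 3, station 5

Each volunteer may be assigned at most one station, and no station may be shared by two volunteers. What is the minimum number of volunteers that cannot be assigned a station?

For example, pair volunteer 1→station 1, volunteer 2→station 2, volunteer 3→station 8, volunteer 5→station 6, volunteer 6→station 3.
The set {volunteer 1, volunteer 2, volunteer 4} has only 2 neighbours ({station 1, station 2}), so by Hall's theorem at most 5 of the 6 volunteers can be matched.
That matches 5 of the 6, leaving 1 unmatched; no matching can do better.

1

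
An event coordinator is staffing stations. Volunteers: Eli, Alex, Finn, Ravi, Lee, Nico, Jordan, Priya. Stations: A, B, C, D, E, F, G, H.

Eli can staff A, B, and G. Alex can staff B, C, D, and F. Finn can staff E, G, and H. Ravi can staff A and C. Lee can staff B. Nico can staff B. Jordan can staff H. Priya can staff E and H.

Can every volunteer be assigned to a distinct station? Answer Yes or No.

No

The set {Lee, Nico} has only 1 neighbour ({B}), so by Hall's theorem at most 7 of the 8 volunteers can be matched.
Hence no matching covers every volunteer.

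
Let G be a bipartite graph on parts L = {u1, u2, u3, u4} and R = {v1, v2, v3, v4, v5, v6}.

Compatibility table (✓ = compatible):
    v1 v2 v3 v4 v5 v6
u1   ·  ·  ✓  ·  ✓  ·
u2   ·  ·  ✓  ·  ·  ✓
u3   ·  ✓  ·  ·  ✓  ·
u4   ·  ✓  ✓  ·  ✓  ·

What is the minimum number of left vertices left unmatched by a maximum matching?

0

One maximum matching: u1-v3, u2-v6, u3-v5, u4-v2.
This saturates every left vertex, so 4 is the maximum.
That matches 4 of the 4, leaving 0 unmatched; no matching can do better.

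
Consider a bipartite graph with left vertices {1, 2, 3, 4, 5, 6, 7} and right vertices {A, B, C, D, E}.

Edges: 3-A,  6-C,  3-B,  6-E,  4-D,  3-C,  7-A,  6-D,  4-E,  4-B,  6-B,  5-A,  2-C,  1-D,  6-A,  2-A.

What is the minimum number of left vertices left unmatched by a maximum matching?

For example, pair 1-D, 2-C, 3-B, 4-E, 5-A.
The set {1, 2, 3, 4, 5, 6, 7} has only 5 neighbours ({A, B, C, D, E}), so by Hall's theorem at most 5 of the 7 left vertices can be matched.
That matches 5 of the 7, leaving 2 unmatched; no matching can do better.

2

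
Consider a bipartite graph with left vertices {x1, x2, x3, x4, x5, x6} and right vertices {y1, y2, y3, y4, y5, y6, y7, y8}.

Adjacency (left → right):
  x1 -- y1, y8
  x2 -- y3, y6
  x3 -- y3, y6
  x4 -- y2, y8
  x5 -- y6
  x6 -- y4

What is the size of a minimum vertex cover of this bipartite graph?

5

The 5 edges x1–y1, x2–y6, x3–y3, x4–y8, x6–y4 form a matching, so any vertex cover needs at least 5 vertices (one per matched edge).
Conversely {x1, x4, x6, y3, y6} meets every edge and has exactly 5 vertices, so 5 is optimal.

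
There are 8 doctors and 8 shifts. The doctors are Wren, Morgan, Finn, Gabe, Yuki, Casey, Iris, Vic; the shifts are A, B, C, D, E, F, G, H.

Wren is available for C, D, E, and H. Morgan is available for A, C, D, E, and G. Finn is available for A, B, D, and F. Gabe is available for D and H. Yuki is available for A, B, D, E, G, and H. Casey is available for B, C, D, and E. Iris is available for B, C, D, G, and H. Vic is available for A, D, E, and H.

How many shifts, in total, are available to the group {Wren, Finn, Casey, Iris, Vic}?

8

The union of neighbours of {Wren, Finn, Casey, Iris, Vic} is {A, B, C, D, E, F, G, H}, which has 8 elements.
Since |N(S)| = 8 ≥ |S| = 5, Hall's condition holds for this subset.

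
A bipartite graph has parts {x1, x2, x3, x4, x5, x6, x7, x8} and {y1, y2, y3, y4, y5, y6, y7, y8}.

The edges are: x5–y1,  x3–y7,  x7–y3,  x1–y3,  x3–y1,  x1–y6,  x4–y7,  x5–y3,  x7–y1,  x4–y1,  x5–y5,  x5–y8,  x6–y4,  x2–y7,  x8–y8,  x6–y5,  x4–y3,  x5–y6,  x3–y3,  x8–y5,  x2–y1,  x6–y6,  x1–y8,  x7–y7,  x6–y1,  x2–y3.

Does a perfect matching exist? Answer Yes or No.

The set {x2, x3, x4, x7} has only 3 neighbours ({y1, y3, y7}), so by Hall's theorem at most 7 of the 8 left vertices can be matched.
Hence no matching covers every left vertex.

No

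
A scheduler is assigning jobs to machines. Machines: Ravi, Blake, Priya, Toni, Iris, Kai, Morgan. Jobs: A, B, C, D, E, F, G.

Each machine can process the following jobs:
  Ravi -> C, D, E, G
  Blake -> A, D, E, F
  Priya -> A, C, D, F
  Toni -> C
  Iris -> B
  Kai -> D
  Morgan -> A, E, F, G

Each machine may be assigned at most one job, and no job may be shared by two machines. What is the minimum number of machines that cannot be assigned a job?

One maximum matching: Ravi-G, Blake-F, Priya-A, Toni-C, Iris-B, Kai-D, Morgan-E.
All 7 machines are matched, so no larger matching exists.
That matches 7 of the 7, leaving 0 unmatched; no matching can do better.

0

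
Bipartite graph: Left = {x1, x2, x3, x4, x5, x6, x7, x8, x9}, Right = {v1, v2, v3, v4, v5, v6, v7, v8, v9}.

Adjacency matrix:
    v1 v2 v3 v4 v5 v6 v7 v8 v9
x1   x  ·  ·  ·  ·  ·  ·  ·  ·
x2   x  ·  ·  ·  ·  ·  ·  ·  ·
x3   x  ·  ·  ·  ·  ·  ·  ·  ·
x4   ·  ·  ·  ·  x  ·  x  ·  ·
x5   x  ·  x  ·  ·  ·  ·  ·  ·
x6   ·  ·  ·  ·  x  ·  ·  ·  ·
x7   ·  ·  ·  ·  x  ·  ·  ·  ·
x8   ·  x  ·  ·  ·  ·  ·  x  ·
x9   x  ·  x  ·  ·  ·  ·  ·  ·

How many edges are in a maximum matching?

One maximum matching: x1-v1, x4-v7, x5-v3, x6-v5, x8-v2.
The set {x1, x2, x3, x5, x6, x7, x9} has only 3 neighbours ({v1, v3, v5}), so by Hall's theorem at most 5 of the 9 left vertices can be matched.

5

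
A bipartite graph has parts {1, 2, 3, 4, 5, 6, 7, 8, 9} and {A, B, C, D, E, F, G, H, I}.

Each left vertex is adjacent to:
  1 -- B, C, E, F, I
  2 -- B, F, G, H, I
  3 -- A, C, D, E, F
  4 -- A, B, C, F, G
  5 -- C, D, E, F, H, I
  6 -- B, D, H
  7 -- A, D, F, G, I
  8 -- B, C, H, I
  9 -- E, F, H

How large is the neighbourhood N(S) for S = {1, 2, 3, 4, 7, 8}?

9

The union of neighbours of {1, 2, 3, 4, 7, 8} is {A, B, C, D, E, F, G, H, I}, which has 9 elements.
Since |N(S)| = 9 ≥ |S| = 6, Hall's condition holds for this subset.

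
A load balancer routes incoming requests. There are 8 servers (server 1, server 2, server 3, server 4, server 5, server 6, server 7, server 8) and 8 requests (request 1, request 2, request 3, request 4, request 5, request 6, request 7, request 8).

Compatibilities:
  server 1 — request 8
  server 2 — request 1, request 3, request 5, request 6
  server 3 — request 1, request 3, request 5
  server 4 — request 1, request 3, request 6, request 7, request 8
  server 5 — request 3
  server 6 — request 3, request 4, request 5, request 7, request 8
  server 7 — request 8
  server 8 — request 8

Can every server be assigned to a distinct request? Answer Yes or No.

The set {server 1, server 7, server 8} has only 1 neighbour ({request 8}), so by Hall's theorem at most 6 of the 8 servers can be matched.
Hence no matching covers every server.

No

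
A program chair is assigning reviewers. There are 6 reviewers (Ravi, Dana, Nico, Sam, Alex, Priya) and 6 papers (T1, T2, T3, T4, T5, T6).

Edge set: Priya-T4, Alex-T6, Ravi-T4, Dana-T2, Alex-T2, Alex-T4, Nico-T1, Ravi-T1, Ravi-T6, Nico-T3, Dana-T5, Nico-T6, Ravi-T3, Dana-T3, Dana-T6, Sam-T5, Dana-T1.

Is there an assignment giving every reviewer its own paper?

Yes

For example, pair Ravi-T6, Dana-T3, Nico-T1, Sam-T5, Alex-T2, Priya-T4.
Every reviewer is matched, so this is a perfect matching.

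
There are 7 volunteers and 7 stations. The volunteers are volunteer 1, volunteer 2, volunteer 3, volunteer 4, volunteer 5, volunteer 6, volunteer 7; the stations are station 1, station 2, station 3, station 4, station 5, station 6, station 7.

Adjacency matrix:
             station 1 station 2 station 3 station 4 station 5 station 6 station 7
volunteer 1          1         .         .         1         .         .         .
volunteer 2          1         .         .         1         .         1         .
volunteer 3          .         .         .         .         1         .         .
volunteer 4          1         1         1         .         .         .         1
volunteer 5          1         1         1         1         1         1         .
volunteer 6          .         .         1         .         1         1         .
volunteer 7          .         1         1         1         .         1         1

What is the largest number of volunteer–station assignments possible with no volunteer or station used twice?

7

For example, pair volunteer 1→station 4, volunteer 2→station 6, volunteer 3→station 5, volunteer 4→station 1, volunteer 5→station 2, volunteer 6→station 3, volunteer 7→station 7.
This saturates every volunteer, so 7 is the maximum.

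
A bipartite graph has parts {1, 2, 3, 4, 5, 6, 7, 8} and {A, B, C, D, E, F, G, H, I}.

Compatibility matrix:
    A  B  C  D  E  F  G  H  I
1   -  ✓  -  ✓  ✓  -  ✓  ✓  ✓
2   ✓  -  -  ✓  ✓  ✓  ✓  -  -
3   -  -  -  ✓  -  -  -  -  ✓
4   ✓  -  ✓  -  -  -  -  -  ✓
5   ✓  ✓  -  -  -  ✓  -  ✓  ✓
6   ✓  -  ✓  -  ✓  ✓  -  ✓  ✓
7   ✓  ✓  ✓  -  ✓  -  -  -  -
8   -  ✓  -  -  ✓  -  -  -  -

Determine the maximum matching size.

8

One maximum matching: 1–G, 2–A, 3–D, 4–I, 5–F, 6–H, 7–E, 8–B.
This saturates every left vertex, so 8 is the maximum.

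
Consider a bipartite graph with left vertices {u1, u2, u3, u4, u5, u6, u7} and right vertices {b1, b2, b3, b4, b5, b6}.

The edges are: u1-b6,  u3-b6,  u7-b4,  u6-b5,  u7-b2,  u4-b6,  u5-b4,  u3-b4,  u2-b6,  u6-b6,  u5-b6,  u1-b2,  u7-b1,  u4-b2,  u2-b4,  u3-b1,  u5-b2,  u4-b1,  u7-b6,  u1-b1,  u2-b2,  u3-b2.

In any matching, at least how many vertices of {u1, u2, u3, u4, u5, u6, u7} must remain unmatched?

2

A valid assignment of size 5: u1–b1, u2–b2, u3–b4, u4–b6, u6–b5.
The set {u1, u2, u3, u4, u5, u7} has only 4 neighbours ({b1, b2, b4, b6}), so by Hall's theorem at most 5 of the 7 left vertices can be matched.
That matches 5 of the 7, leaving 2 unmatched; no matching can do better.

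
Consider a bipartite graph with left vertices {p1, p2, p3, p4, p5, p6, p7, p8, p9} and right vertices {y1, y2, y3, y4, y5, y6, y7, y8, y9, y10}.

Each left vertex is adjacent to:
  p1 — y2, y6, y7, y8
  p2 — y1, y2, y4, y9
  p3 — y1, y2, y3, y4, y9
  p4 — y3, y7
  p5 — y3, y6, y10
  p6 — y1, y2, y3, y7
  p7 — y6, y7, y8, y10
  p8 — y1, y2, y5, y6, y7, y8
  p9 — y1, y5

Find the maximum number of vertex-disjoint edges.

9

A valid assignment of size 9: p1-y2, p2-y4, p3-y9, p4-y7, p5-y10, p6-y3, p7-y8, p8-y6, p9-y1.
This saturates every left vertex, so 9 is the maximum.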